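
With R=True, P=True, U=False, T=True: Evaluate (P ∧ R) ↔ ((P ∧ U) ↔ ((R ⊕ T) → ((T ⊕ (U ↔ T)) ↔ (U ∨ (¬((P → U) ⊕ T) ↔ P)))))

P ∧ R = True ∧ True = True
P ∧ U = True ∧ False = False
R ⊕ T = True ⊕ True = False
U ↔ T = False ↔ True = False
T ⊕ (U ↔ T) = True ⊕ False = True
P → U = True → False = False
(P → U) ⊕ T = False ⊕ True = True
¬((P → U) ⊕ T) = ¬True = False
¬((P → U) ⊕ T) ↔ P = False ↔ True = False
U ∨ (¬((P → U) ⊕ T) ↔ P) = False ∨ False = False
(T ⊕ (U ↔ T)) ↔ (U ∨ (¬((P → U) ⊕ T) ↔ P)) = True ↔ False = False
(R ⊕ T) → ((T ⊕ (U ↔ T)) ↔ (U ∨ (¬((P → U) ⊕ T) ↔ P))) = False → False = True
(P ∧ U) ↔ ((R ⊕ T) → ((T ⊕ (U ↔ T)) ↔ (U ∨ (¬((P → U) ⊕ T) ↔ P)))) = False ↔ True = False
(P ∧ R) ↔ ((P ∧ U) ↔ ((R ⊕ T) → ((T ⊕ (U ↔ T)) ↔ (U ∨ (¬((P → U) ⊕ T) ↔ P))))) = True ↔ False = False

False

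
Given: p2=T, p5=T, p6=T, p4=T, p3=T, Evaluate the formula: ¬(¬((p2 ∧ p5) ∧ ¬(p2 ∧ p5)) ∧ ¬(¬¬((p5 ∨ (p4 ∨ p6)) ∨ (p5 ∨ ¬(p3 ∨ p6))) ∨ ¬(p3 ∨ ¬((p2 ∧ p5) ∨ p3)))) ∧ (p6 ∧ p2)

p2 ∧ p5 = T ∧ T = T
p2 ∧ p5 = T ∧ T = T
¬(p2 ∧ p5) = ¬T = F
(p2 ∧ p5) ∧ ¬(p2 ∧ p5) = T ∧ F = F
¬((p2 ∧ p5) ∧ ¬(p2 ∧ p5)) = ¬F = T
p4 ∨ p6 = T ∨ T = T
p5 ∨ (p4 ∨ p6) = T ∨ T = T
p3 ∨ p6 = T ∨ T = T
¬(p3 ∨ p6) = ¬T = F
p5 ∨ ¬(p3 ∨ p6) = T ∨ F = T
(p5 ∨ (p4 ∨ p6)) ∨ (p5 ∨ ¬(p3 ∨ p6)) = T ∨ T = T
¬((p5 ∨ (p4 ∨ p6)) ∨ (p5 ∨ ¬(p3 ∨ p6))) = ¬T = F
¬¬((p5 ∨ (p4 ∨ p6)) ∨ (p5 ∨ ¬(p3 ∨ p6))) = ¬F = T
p2 ∧ p5 = T ∧ T = T
(p2 ∧ p5) ∨ p3 = T ∨ T = T
¬((p2 ∧ p5) ∨ p3) = ¬T = F
p3 ∨ ¬((p2 ∧ p5) ∨ p3) = T ∨ F = T
¬(p3 ∨ ¬((p2 ∧ p5) ∨ p3)) = ¬T = F
¬¬((p5 ∨ (p4 ∨ p6)) ∨ (p5 ∨ ¬(p3 ∨ p6))) ∨ ¬(p3 ∨ ¬((p2 ∧ p5) ∨ p3)) = T ∨ F = T
¬(¬¬((p5 ∨ (p4 ∨ p6)) ∨ (p5 ∨ ¬(p3 ∨ p6))) ∨ ¬(p3 ∨ ¬((p2 ∧ p5) ∨ p3))) = ¬T = F
¬((p2 ∧ p5) ∧ ¬(p2 ∧ p5)) ∧ ¬(¬¬((p5 ∨ (p4 ∨ p6)) ∨ (p5 ∨ ¬(p3 ∨ p6))) ∨ ¬(p3 ∨ ¬((p2 ∧ p5) ∨ p3))) = T ∧ F = F
¬(¬((p2 ∧ p5) ∧ ¬(p2 ∧ p5)) ∧ ¬(¬¬((p5 ∨ (p4 ∨ p6)) ∨ (p5 ∨ ¬(p3 ∨ p6))) ∨ ¬(p3 ∨ ¬((p2 ∧ p5) ∨ p3)))) = ¬F = T
p6 ∧ p2 = T ∧ T = T
¬(¬((p2 ∧ p5) ∧ ¬(p2 ∧ p5)) ∧ ¬(¬¬((p5 ∨ (p4 ∨ p6)) ∨ (p5 ∨ ¬(p3 ∨ p6))) ∨ ¬(p3 ∨ ¬((p2 ∧ p5) ∨ p3)))) ∧ (p6 ∧ p2) = T ∧ T = T

T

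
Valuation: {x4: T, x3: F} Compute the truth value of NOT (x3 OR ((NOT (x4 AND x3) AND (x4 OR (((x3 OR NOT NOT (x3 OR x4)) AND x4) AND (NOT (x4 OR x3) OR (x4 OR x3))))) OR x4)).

F

x4 AND x3 = T AND F = F
NOT (x4 AND x3) = NOT F = T
x3 OR x4 = F OR T = T
NOT (x3 OR x4) = NOT T = F
NOT NOT (x3 OR x4) = NOT F = T
x3 OR NOT NOT (x3 OR x4) = F OR T = T
(x3 OR NOT NOT (x3 OR x4)) AND x4 = T AND T = T
x4 OR x3 = T OR F = T
NOT (x4 OR x3) = NOT T = F
x4 OR x3 = T OR F = T
NOT (x4 OR x3) OR (x4 OR x3) = F OR T = T
((x3 OR NOT NOT (x3 OR x4)) AND x4) AND (NOT (x4 OR x3) OR (x4 OR x3)) = T AND T = T
x4 OR (((x3 OR NOT NOT (x3 OR x4)) AND x4) AND (NOT (x4 OR x3) OR (x4 OR x3))) = T OR T = T
NOT (x4 AND x3) AND (x4 OR (((x3 OR NOT NOT (x3 OR x4)) AND x4) AND (NOT (x4 OR x3) OR (x4 OR x3)))) = T AND T = T
(NOT (x4 AND x3) AND (x4 OR (((x3 OR NOT NOT (x3 OR x4)) AND x4) AND (NOT (x4 OR x3) OR (x4 OR x3))))) OR x4 = T OR T = T
x3 OR ((NOT (x4 AND x3) AND (x4 OR (((x3 OR NOT NOT (x3 OR x4)) AND x4) AND (NOT (x4 OR x3) OR (x4 OR x3))))) OR x4) = F OR T = T
NOT (x3 OR ((NOT (x4 AND x3) AND (x4 OR (((x3 OR NOT NOT (x3 OR x4)) AND x4) AND (NOT (x4 OR x3) OR (x4 OR x3))))) OR x4)) = NOT T = F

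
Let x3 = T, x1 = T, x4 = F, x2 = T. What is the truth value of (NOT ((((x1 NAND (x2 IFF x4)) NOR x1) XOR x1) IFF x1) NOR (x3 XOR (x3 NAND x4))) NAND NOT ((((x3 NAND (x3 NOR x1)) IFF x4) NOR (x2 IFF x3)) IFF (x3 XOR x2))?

x2 IFF x4 = T IFF F = F
x1 NAND (x2 IFF x4) = T NAND F = T
(x1 NAND (x2 IFF x4)) NOR x1 = T NOR T = F
((x1 NAND (x2 IFF x4)) NOR x1) XOR x1 = F XOR T = T
(((x1 NAND (x2 IFF x4)) NOR x1) XOR x1) IFF x1 = T IFF T = T
NOT ((((x1 NAND (x2 IFF x4)) NOR x1) XOR x1) IFF x1) = NOT T = F
x3 NAND x4 = T NAND F = T
x3 XOR (x3 NAND x4) = T XOR T = F
NOT ((((x1 NAND (x2 IFF x4)) NOR x1) XOR x1) IFF x1) NOR (x3 XOR (x3 NAND x4)) = F NOR F = T
x3 NOR x1 = T NOR T = F
x3 NAND (x3 NOR x1) = T NAND F = T
(x3 NAND (x3 NOR x1)) IFF x4 = T IFF F = F
x2 IFF x3 = T IFF T = T
((x3 NAND (x3 NOR x1)) IFF x4) NOR (x2 IFF x3) = F NOR T = F
x3 XOR x2 = T XOR T = F
(((x3 NAND (x3 NOR x1)) IFF x4) NOR (x2 IFF x3)) IFF (x3 XOR x2) = F IFF F = T
NOT ((((x3 NAND (x3 NOR x1)) IFF x4) NOR (x2 IFF x3)) IFF (x3 XOR x2)) = NOT T = F
(NOT ((((x1 NAND (x2 IFF x4)) NOR x1) XOR x1) IFF x1) NOR (x3 XOR (x3 NAND x4))) NAND NOT ((((x3 NAND (x3 NOR x1)) IFF x4) NOR (x2 IFF x3)) IFF (x3 XOR x2)) = T NAND F = T

T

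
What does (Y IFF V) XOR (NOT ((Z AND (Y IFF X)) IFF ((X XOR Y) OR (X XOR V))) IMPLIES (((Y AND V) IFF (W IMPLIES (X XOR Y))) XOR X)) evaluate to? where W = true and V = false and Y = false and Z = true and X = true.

false

Y IFF V = false IFF false = true
Y IFF X = false IFF true = false
Z AND (Y IFF X) = true AND false = false
X XOR Y = true XOR false = true
X XOR V = true XOR false = true
(X XOR Y) OR (X XOR V) = true OR true = true
(Z AND (Y IFF X)) IFF ((X XOR Y) OR (X XOR V)) = false IFF true = false
NOT ((Z AND (Y IFF X)) IFF ((X XOR Y) OR (X XOR V))) = NOT false = true
Y AND V = false AND false = false
X XOR Y = true XOR false = true
W IMPLIES (X XOR Y) = true IMPLIES true = true
(Y AND V) IFF (W IMPLIES (X XOR Y)) = false IFF true = false
((Y AND V) IFF (W IMPLIES (X XOR Y))) XOR X = false XOR true = true
NOT ((Z AND (Y IFF X)) IFF ((X XOR Y) OR (X XOR V))) IMPLIES (((Y AND V) IFF (W IMPLIES (X XOR Y))) XOR X) = true IMPLIES true = true
(Y IFF V) XOR (NOT ((Z AND (Y IFF X)) IFF ((X XOR Y) OR (X XOR V))) IMPLIES (((Y AND V) IFF (W IMPLIES (X XOR Y))) XOR X)) = true XOR true = false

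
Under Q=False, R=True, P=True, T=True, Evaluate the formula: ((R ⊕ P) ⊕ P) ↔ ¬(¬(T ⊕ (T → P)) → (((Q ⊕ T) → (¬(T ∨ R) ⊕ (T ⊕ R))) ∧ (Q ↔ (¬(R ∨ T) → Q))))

True

R ⊕ P = True ⊕ True = False
(R ⊕ P) ⊕ P = False ⊕ True = True
T → P = True → True = True
T ⊕ (T → P) = True ⊕ True = False
¬(T ⊕ (T → P)) = ¬False = True
Q ⊕ T = False ⊕ True = True
T ∨ R = True ∨ True = True
¬(T ∨ R) = ¬True = False
T ⊕ R = True ⊕ True = False
¬(T ∨ R) ⊕ (T ⊕ R) = False ⊕ False = False
(Q ⊕ T) → (¬(T ∨ R) ⊕ (T ⊕ R)) = True → False = False
R ∨ T = True ∨ True = True
¬(R ∨ T) = ¬True = False
¬(R ∨ T) → Q = False → False = True
Q ↔ (¬(R ∨ T) → Q) = False ↔ True = False
((Q ⊕ T) → (¬(T ∨ R) ⊕ (T ⊕ R))) ∧ (Q ↔ (¬(R ∨ T) → Q)) = False ∧ False = False
¬(T ⊕ (T → P)) → (((Q ⊕ T) → (¬(T ∨ R) ⊕ (T ⊕ R))) ∧ (Q ↔ (¬(R ∨ T) → Q))) = True → False = False
¬(¬(T ⊕ (T → P)) → (((Q ⊕ T) → (¬(T ∨ R) ⊕ (T ⊕ R))) ∧ (Q ↔ (¬(R ∨ T) → Q)))) = ¬False = True
((R ⊕ P) ⊕ P) ↔ ¬(¬(T ⊕ (T → P)) → (((Q ⊕ T) → (¬(T ∨ R) ⊕ (T ⊕ R))) ∧ (Q ↔ (¬(R ∨ T) → Q)))) = True ↔ True = True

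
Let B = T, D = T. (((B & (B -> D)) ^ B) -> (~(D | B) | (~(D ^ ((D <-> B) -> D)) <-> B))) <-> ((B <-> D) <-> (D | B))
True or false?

T

B -> D = T -> T = T
B & (B -> D) = T & T = T
(B & (B -> D)) ^ B = T ^ T = F
D | B = T | T = T
~(D | B) = ~T = F
D <-> B = T <-> T = T
(D <-> B) -> D = T -> T = T
D ^ ((D <-> B) -> D) = T ^ T = F
~(D ^ ((D <-> B) -> D)) = ~F = T
~(D ^ ((D <-> B) -> D)) <-> B = T <-> T = T
~(D | B) | (~(D ^ ((D <-> B) -> D)) <-> B) = F | T = T
((B & (B -> D)) ^ B) -> (~(D | B) | (~(D ^ ((D <-> B) -> D)) <-> B)) = F -> T = T
B <-> D = T <-> T = T
D | B = T | T = T
(B <-> D) <-> (D | B) = T <-> T = T
(((B & (B -> D)) ^ B) -> (~(D | B) | (~(D ^ ((D <-> B) -> D)) <-> B))) <-> ((B <-> D) <-> (D | B)) = T <-> T = T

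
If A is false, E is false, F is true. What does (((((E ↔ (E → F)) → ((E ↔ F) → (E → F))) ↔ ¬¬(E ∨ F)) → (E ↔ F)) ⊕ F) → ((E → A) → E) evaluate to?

E → F = False → True = True
E ↔ (E → F) = False ↔ True = False
E ↔ F = False ↔ True = False
E → F = False → True = True
(E ↔ F) → (E → F) = False → True = True
(E ↔ (E → F)) → ((E ↔ F) → (E → F)) = False → True = True
E ∨ F = False ∨ True = True
¬(E ∨ F) = ¬True = False
¬¬(E ∨ F) = ¬False = True
((E ↔ (E → F)) → ((E ↔ F) → (E → F))) ↔ ¬¬(E ∨ F) = True ↔ True = True
E ↔ F = False ↔ True = False
(((E ↔ (E → F)) → ((E ↔ F) → (E → F))) ↔ ¬¬(E ∨ F)) → (E ↔ F) = True → False = False
((((E ↔ (E → F)) → ((E ↔ F) → (E → F))) ↔ ¬¬(E ∨ F)) → (E ↔ F)) ⊕ F = False ⊕ True = True
E → A = False → False = True
(E → A) → E = True → False = False
(((((E ↔ (E → F)) → ((E ↔ F) → (E → F))) ↔ ¬¬(E ∨ F)) → (E ↔ F)) ⊕ F) → ((E → A) → E) = True → False = False

False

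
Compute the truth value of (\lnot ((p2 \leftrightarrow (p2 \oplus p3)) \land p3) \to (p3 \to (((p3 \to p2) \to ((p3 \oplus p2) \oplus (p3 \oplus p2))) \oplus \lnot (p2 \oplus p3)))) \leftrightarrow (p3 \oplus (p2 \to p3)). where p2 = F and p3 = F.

T

p2 \oplus p3 = F \oplus F = F
p2 \leftrightarrow (p2 \oplus p3) = F \leftrightarrow F = T
(p2 \leftrightarrow (p2 \oplus p3)) \land p3 = T \land F = F
\lnot ((p2 \leftrightarrow (p2 \oplus p3)) \land p3) = \lnot F = T
p3 \to p2 = F \to F = T
p3 \oplus p2 = F \oplus F = F
p3 \oplus p2 = F \oplus F = F
(p3 \oplus p2) \oplus (p3 \oplus p2) = F \oplus F = F
(p3 \to p2) \to ((p3 \oplus p2) \oplus (p3 \oplus p2)) = T \to F = F
p2 \oplus p3 = F \oplus F = F
\lnot (p2 \oplus p3) = \lnot F = T
((p3 \to p2) \to ((p3 \oplus p2) \oplus (p3 \oplus p2))) \oplus \lnot (p2 \oplus p3) = F \oplus T = T
p3 \to (((p3 \to p2) \to ((p3 \oplus p2) \oplus (p3 \oplus p2))) \oplus \lnot (p2 \oplus p3)) = F \to T = T
\lnot ((p2 \leftrightarrow (p2 \oplus p3)) \land p3) \to (p3 \to (((p3 \to p2) \to ((p3 \oplus p2) \oplus (p3 \oplus p2))) \oplus \lnot (p2 \oplus p3))) = T \to T = T
p2 \to p3 = F \to F = T
p3 \oplus (p2 \to p3) = F \oplus T = T
(\lnot ((p2 \leftrightarrow (p2 \oplus p3)) \land p3) \to (p3 \to (((p3 \to p2) \to ((p3 \oplus p2) \oplus (p3 \oplus p2))) \oplus \lnot (p2 \oplus p3)))) \leftrightarrow (p3 \oplus (p2 \to p3)) = T \leftrightarrow T = T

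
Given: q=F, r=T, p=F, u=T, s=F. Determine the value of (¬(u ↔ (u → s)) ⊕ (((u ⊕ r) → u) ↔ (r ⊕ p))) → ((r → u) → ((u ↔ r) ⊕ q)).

Substituting q=F, r=T, p=F, u=T, s=F:
u → s = T → F = F
u ↔ (u → s) = T ↔ F = F
¬(u ↔ (u → s)) = ¬F = T
u ⊕ r = T ⊕ T = F
(u ⊕ r) → u = F → T = T
r ⊕ p = T ⊕ F = T
((u ⊕ r) → u) ↔ (r ⊕ p) = T ↔ T = T
¬(u ↔ (u → s)) ⊕ (((u ⊕ r) → u) ↔ (r ⊕ p)) = T ⊕ T = F
r → u = T → T = T
u ↔ r = T ↔ T = T
(u ↔ r) ⊕ q = T ⊕ F = T
(r → u) → ((u ↔ r) ⊕ q) = T → T = T
(¬(u ↔ (u → s)) ⊕ (((u ⊕ r) → u) ↔ (r ⊕ p))) → ((r → u) → ((u ↔ r) ⊕ q)) = F → T = T

T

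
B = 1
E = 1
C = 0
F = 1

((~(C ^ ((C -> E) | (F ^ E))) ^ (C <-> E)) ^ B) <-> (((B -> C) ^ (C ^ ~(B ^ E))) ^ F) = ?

0

C -> E = 0 -> 1 = 1
F ^ E = 1 ^ 1 = 0
(C -> E) | (F ^ E) = 1 | 0 = 1
C ^ ((C -> E) | (F ^ E)) = 0 ^ 1 = 1
~(C ^ ((C -> E) | (F ^ E))) = ~1 = 0
C <-> E = 0 <-> 1 = 0
~(C ^ ((C -> E) | (F ^ E))) ^ (C <-> E) = 0 ^ 0 = 0
(~(C ^ ((C -> E) | (F ^ E))) ^ (C <-> E)) ^ B = 0 ^ 1 = 1
B -> C = 1 -> 0 = 0
B ^ E = 1 ^ 1 = 0
~(B ^ E) = ~0 = 1
C ^ ~(B ^ E) = 0 ^ 1 = 1
(B -> C) ^ (C ^ ~(B ^ E)) = 0 ^ 1 = 1
((B -> C) ^ (C ^ ~(B ^ E))) ^ F = 1 ^ 1 = 0
((~(C ^ ((C -> E) | (F ^ E))) ^ (C <-> E)) ^ B) <-> (((B -> C) ^ (C ^ ~(B ^ E))) ^ F) = 1 <-> 0 = 0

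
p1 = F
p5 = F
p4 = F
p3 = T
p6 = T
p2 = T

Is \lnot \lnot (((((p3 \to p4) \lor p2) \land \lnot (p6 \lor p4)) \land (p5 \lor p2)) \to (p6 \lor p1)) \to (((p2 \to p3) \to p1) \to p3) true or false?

p3 \to p4 = T \to F = F
(p3 \to p4) \lor p2 = F \lor T = T
p6 \lor p4 = T \lor F = T
\lnot (p6 \lor p4) = \lnot T = F
((p3 \to p4) \lor p2) \land \lnot (p6 \lor p4) = T \land F = F
p5 \lor p2 = F \lor T = T
(((p3 \to p4) \lor p2) \land \lnot (p6 \lor p4)) \land (p5 \lor p2) = F \land T = F
p6 \lor p1 = T \lor F = T
((((p3 \to p4) \lor p2) \land \lnot (p6 \lor p4)) \land (p5 \lor p2)) \to (p6 \lor p1) = F \to T = T
\lnot (((((p3 \to p4) \lor p2) \land \lnot (p6 \lor p4)) \land (p5 \lor p2)) \to (p6 \lor p1)) = \lnot T = F
\lnot \lnot (((((p3 \to p4) \lor p2) \land \lnot (p6 \lor p4)) \land (p5 \lor p2)) \to (p6 \lor p1)) = \lnot F = T
p2 \to p3 = T \to T = T
(p2 \to p3) \to p1 = T \to F = F
((p2 \to p3) \to p1) \to p3 = F \to T = T
\lnot \lnot (((((p3 \to p4) \lor p2) \land \lnot (p6 \lor p4)) \land (p5 \lor p2)) \to (p6 \lor p1)) \to (((p2 \to p3) \to p1) \to p3) = T \to T = T

T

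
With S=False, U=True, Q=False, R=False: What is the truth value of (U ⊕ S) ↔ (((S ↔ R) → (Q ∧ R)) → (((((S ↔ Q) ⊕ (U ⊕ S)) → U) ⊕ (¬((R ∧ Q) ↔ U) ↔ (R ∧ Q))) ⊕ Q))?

Substituting S=False, U=True, Q=False, R=False:
U ⊕ S = True ⊕ False = True
S ↔ R = False ↔ False = True
Q ∧ R = False ∧ False = False
(S ↔ R) → (Q ∧ R) = True → False = False
S ↔ Q = False ↔ False = True
U ⊕ S = True ⊕ False = True
(S ↔ Q) ⊕ (U ⊕ S) = True ⊕ True = False
((S ↔ Q) ⊕ (U ⊕ S)) → U = False → True = True
R ∧ Q = False ∧ False = False
(R ∧ Q) ↔ U = False ↔ True = False
¬((R ∧ Q) ↔ U) = ¬False = True
R ∧ Q = False ∧ False = False
¬((R ∧ Q) ↔ U) ↔ (R ∧ Q) = True ↔ False = False
(((S ↔ Q) ⊕ (U ⊕ S)) → U) ⊕ (¬((R ∧ Q) ↔ U) ↔ (R ∧ Q)) = True ⊕ False = True
((((S ↔ Q) ⊕ (U ⊕ S)) → U) ⊕ (¬((R ∧ Q) ↔ U) ↔ (R ∧ Q))) ⊕ Q = True ⊕ False = True
((S ↔ R) → (Q ∧ R)) → (((((S ↔ Q) ⊕ (U ⊕ S)) → U) ⊕ (¬((R ∧ Q) ↔ U) ↔ (R ∧ Q))) ⊕ Q) = False → True = True
(U ⊕ S) ↔ (((S ↔ R) → (Q ∧ R)) → (((((S ↔ Q) ⊕ (U ⊕ S)) → U) ⊕ (¬((R ∧ Q) ↔ U) ↔ (R ∧ Q))) ⊕ Q)) = True ↔ True = True

True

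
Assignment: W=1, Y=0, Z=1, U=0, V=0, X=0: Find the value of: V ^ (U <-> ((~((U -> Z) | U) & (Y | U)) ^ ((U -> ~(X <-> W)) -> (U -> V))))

U -> Z = 0 -> 1 = 1
(U -> Z) | U = 1 | 0 = 1
~((U -> Z) | U) = ~1 = 0
Y | U = 0 | 0 = 0
~((U -> Z) | U) & (Y | U) = 0 & 0 = 0
X <-> W = 0 <-> 1 = 0
~(X <-> W) = ~0 = 1
U -> ~(X <-> W) = 0 -> 1 = 1
U -> V = 0 -> 0 = 1
(U -> ~(X <-> W)) -> (U -> V) = 1 -> 1 = 1
(~((U -> Z) | U) & (Y | U)) ^ ((U -> ~(X <-> W)) -> (U -> V)) = 0 ^ 1 = 1
U <-> ((~((U -> Z) | U) & (Y | U)) ^ ((U -> ~(X <-> W)) -> (U -> V))) = 0 <-> 1 = 0
V ^ (U <-> ((~((U -> Z) | U) & (Y | U)) ^ ((U -> ~(X <-> W)) -> (U -> V)))) = 0 ^ 0 = 0

0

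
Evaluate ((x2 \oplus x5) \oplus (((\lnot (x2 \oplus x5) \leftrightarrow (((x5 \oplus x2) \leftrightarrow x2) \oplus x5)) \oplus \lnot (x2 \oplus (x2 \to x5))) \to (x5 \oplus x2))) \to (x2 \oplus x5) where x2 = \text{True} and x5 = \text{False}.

\text{True}

Substituting x2=\text{True}, x5=\text{False}:
x2 \oplus x5 = \text{True} \oplus \text{False} = \text{True}
x2 \oplus x5 = \text{True} \oplus \text{False} = \text{True}
\lnot (x2 \oplus x5) = \lnot \text{True} = \text{False}
x5 \oplus x2 = \text{False} \oplus \text{True} = \text{True}
(x5 \oplus x2) \leftrightarrow x2 = \text{True} \leftrightarrow \text{True} = \text{True}
((x5 \oplus x2) \leftrightarrow x2) \oplus x5 = \text{True} \oplus \text{False} = \text{True}
\lnot (x2 \oplus x5) \leftrightarrow (((x5 \oplus x2) \leftrightarrow x2) \oplus x5) = \text{False} \leftrightarrow \text{True} = \text{False}
x2 \to x5 = \text{True} \to \text{False} = \text{False}
x2 \oplus (x2 \to x5) = \text{True} \oplus \text{False} = \text{True}
\lnot (x2 \oplus (x2 \to x5)) = \lnot \text{True} = \text{False}
(\lnot (x2 \oplus x5) \leftrightarrow (((x5 \oplus x2) \leftrightarrow x2) \oplus x5)) \oplus \lnot (x2 \oplus (x2 \to x5)) = \text{False} \oplus \text{False} = \text{False}
x5 \oplus x2 = \text{False} \oplus \text{True} = \text{True}
((\lnot (x2 \oplus x5) \leftrightarrow (((x5 \oplus x2) \leftrightarrow x2) \oplus x5)) \oplus \lnot (x2 \oplus (x2 \to x5))) \to (x5 \oplus x2) = \text{False} \to \text{True} = \text{True}
(x2 \oplus x5) \oplus (((\lnot (x2 \oplus x5) \leftrightarrow (((x5 \oplus x2) \leftrightarrow x2) \oplus x5)) \oplus \lnot (x2 \oplus (x2 \to x5))) \to (x5 \oplus x2)) = \text{True} \oplus \text{True} = \text{False}
x2 \oplus x5 = \text{True} \oplus \text{False} = \text{True}
((x2 \oplus x5) \oplus (((\lnot (x2 \oplus x5) \leftrightarrow (((x5 \oplus x2) \leftrightarrow x2) \oplus x5)) \oplus \lnot (x2 \oplus (x2 \to x5))) \to (x5 \oplus x2))) \to (x2 \oplus x5) = \text{False} \to \text{True} = \text{True}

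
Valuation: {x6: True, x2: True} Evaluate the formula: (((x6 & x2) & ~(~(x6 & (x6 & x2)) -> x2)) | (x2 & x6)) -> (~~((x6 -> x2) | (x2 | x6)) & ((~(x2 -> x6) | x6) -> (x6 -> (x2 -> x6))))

Substituting x6=True, x2=True:
x6 & x2 = True & True = True
x6 & x2 = True & True = True
x6 & (x6 & x2) = True & True = True
~(x6 & (x6 & x2)) = ~True = False
~(x6 & (x6 & x2)) -> x2 = False -> True = True
~(~(x6 & (x6 & x2)) -> x2) = ~True = False
(x6 & x2) & ~(~(x6 & (x6 & x2)) -> x2) = True & False = False
x2 & x6 = True & True = True
((x6 & x2) & ~(~(x6 & (x6 & x2)) -> x2)) | (x2 & x6) = False | True = True
x6 -> x2 = True -> True = True
x2 | x6 = True | True = True
(x6 -> x2) | (x2 | x6) = True | True = True
~((x6 -> x2) | (x2 | x6)) = ~True = False
~~((x6 -> x2) | (x2 | x6)) = ~False = True
x2 -> x6 = True -> True = True
~(x2 -> x6) = ~True = False
~(x2 -> x6) | x6 = False | True = True
x2 -> x6 = True -> True = True
x6 -> (x2 -> x6) = True -> True = True
(~(x2 -> x6) | x6) -> (x6 -> (x2 -> x6)) = True -> True = True
~~((x6 -> x2) | (x2 | x6)) & ((~(x2 -> x6) | x6) -> (x6 -> (x2 -> x6))) = True & True = True
(((x6 & x2) & ~(~(x6 & (x6 & x2)) -> x2)) | (x2 & x6)) -> (~~((x6 -> x2) | (x2 | x6)) & ((~(x2 -> x6) | x6) -> (x6 -> (x2 -> x6)))) = True -> True = True

True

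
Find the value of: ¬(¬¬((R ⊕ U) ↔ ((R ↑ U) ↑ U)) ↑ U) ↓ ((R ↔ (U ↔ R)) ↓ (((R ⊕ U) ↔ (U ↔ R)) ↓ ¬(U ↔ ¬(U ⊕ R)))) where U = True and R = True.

True

R ⊕ U = True ⊕ True = False
R ↑ U = True ↑ True = False
(R ↑ U) ↑ U = False ↑ True = True
(R ⊕ U) ↔ ((R ↑ U) ↑ U) = False ↔ True = False
¬((R ⊕ U) ↔ ((R ↑ U) ↑ U)) = ¬False = True
¬¬((R ⊕ U) ↔ ((R ↑ U) ↑ U)) = ¬True = False
¬¬((R ⊕ U) ↔ ((R ↑ U) ↑ U)) ↑ U = False ↑ True = True
¬(¬¬((R ⊕ U) ↔ ((R ↑ U) ↑ U)) ↑ U) = ¬True = False
U ↔ R = True ↔ True = True
R ↔ (U ↔ R) = True ↔ True = True
R ⊕ U = True ⊕ True = False
U ↔ R = True ↔ True = True
(R ⊕ U) ↔ (U ↔ R) = False ↔ True = False
U ⊕ R = True ⊕ True = False
¬(U ⊕ R) = ¬False = True
U ↔ ¬(U ⊕ R) = True ↔ True = True
¬(U ↔ ¬(U ⊕ R)) = ¬True = False
((R ⊕ U) ↔ (U ↔ R)) ↓ ¬(U ↔ ¬(U ⊕ R)) = False ↓ False = True
(R ↔ (U ↔ R)) ↓ (((R ⊕ U) ↔ (U ↔ R)) ↓ ¬(U ↔ ¬(U ⊕ R))) = True ↓ True = False
¬(¬¬((R ⊕ U) ↔ ((R ↑ U) ↑ U)) ↑ U) ↓ ((R ↔ (U ↔ R)) ↓ (((R ⊕ U) ↔ (U ↔ R)) ↓ ¬(U ↔ ¬(U ⊕ R)))) = False ↓ False = True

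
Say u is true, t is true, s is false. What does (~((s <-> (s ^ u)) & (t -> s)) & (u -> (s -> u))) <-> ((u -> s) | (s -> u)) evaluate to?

True

s ^ u = False ^ True = True
s <-> (s ^ u) = False <-> True = False
t -> s = True -> False = False
(s <-> (s ^ u)) & (t -> s) = False & False = False
~((s <-> (s ^ u)) & (t -> s)) = ~False = True
s -> u = False -> True = True
u -> (s -> u) = True -> True = True
~((s <-> (s ^ u)) & (t -> s)) & (u -> (s -> u)) = True & True = True
u -> s = True -> False = False
s -> u = False -> True = True
(u -> s) | (s -> u) = False | True = True
(~((s <-> (s ^ u)) & (t -> s)) & (u -> (s -> u))) <-> ((u -> s) | (s -> u)) = True <-> True = True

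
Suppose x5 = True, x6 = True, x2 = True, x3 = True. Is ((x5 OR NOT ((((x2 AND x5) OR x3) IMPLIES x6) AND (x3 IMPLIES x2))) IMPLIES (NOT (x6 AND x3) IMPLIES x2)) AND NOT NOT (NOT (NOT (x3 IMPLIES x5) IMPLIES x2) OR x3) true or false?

True

Substituting x5=True, x6=True, x2=True, x3=True:
x2 AND x5 = True AND True = True
(x2 AND x5) OR x3 = True OR True = True
((x2 AND x5) OR x3) IMPLIES x6 = True IMPLIES True = True
x3 IMPLIES x2 = True IMPLIES True = True
(((x2 AND x5) OR x3) IMPLIES x6) AND (x3 IMPLIES x2) = True AND True = True
NOT ((((x2 AND x5) OR x3) IMPLIES x6) AND (x3 IMPLIES x2)) = NOT True = False
x5 OR NOT ((((x2 AND x5) OR x3) IMPLIES x6) AND (x3 IMPLIES x2)) = True OR False = True
x6 AND x3 = True AND True = True
NOT (x6 AND x3) = NOT True = False
NOT (x6 AND x3) IMPLIES x2 = False IMPLIES True = True
(x5 OR NOT ((((x2 AND x5) OR x3) IMPLIES x6) AND (x3 IMPLIES x2))) IMPLIES (NOT (x6 AND x3) IMPLIES x2) = True IMPLIES True = True
x3 IMPLIES x5 = True IMPLIES True = True
NOT (x3 IMPLIES x5) = NOT True = False
NOT (x3 IMPLIES x5) IMPLIES x2 = False IMPLIES True = True
NOT (NOT (x3 IMPLIES x5) IMPLIES x2) = NOT True = False
NOT (NOT (x3 IMPLIES x5) IMPLIES x2) OR x3 = False OR True = True
NOT (NOT (NOT (x3 IMPLIES x5) IMPLIES x2) OR x3) = NOT True = False
NOT NOT (NOT (NOT (x3 IMPLIES x5) IMPLIES x2) OR x3) = NOT False = True
((x5 OR NOT ((((x2 AND x5) OR x3) IMPLIES x6) AND (x3 IMPLIES x2))) IMPLIES (NOT (x6 AND x3) IMPLIES x2)) AND NOT NOT (NOT (NOT (x3 IMPLIES x5) IMPLIES x2) OR x3) = True AND True = True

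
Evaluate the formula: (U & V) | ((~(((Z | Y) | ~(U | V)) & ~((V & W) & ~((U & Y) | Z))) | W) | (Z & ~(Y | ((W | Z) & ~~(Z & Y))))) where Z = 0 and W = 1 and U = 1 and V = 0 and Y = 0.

1

Substituting Z=0, W=1, U=1, V=0, Y=0:
U & V = 1 & 0 = 0
Z | Y = 0 | 0 = 0
U | V = 1 | 0 = 1
~(U | V) = ~1 = 0
(Z | Y) | ~(U | V) = 0 | 0 = 0
V & W = 0 & 1 = 0
U & Y = 1 & 0 = 0
(U & Y) | Z = 0 | 0 = 0
~((U & Y) | Z) = ~0 = 1
(V & W) & ~((U & Y) | Z) = 0 & 1 = 0
~((V & W) & ~((U & Y) | Z)) = ~0 = 1
((Z | Y) | ~(U | V)) & ~((V & W) & ~((U & Y) | Z)) = 0 & 1 = 0
~(((Z | Y) | ~(U | V)) & ~((V & W) & ~((U & Y) | Z))) = ~0 = 1
~(((Z | Y) | ~(U | V)) & ~((V & W) & ~((U & Y) | Z))) | W = 1 | 1 = 1
W | Z = 1 | 0 = 1
Z & Y = 0 & 0 = 0
~(Z & Y) = ~0 = 1
~~(Z & Y) = ~1 = 0
(W | Z) & ~~(Z & Y) = 1 & 0 = 0
Y | ((W | Z) & ~~(Z & Y)) = 0 | 0 = 0
~(Y | ((W | Z) & ~~(Z & Y))) = ~0 = 1
Z & ~(Y | ((W | Z) & ~~(Z & Y))) = 0 & 1 = 0
(~(((Z | Y) | ~(U | V)) & ~((V & W) & ~((U & Y) | Z))) | W) | (Z & ~(Y | ((W | Z) & ~~(Z & Y)))) = 1 | 0 = 1
(U & V) | ((~(((Z | Y) | ~(U | V)) & ~((V & W) & ~((U & Y) | Z))) | W) | (Z & ~(Y | ((W | Z) & ~~(Z & Y))))) = 0 | 1 = 1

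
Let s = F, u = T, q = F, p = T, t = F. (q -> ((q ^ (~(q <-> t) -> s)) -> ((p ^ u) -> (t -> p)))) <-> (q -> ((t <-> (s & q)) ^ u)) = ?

T

q <-> t = F <-> F = T
~(q <-> t) = ~T = F
~(q <-> t) -> s = F -> F = T
q ^ (~(q <-> t) -> s) = F ^ T = T
p ^ u = T ^ T = F
t -> p = F -> T = T
(p ^ u) -> (t -> p) = F -> T = T
(q ^ (~(q <-> t) -> s)) -> ((p ^ u) -> (t -> p)) = T -> T = T
q -> ((q ^ (~(q <-> t) -> s)) -> ((p ^ u) -> (t -> p))) = F -> T = T
s & q = F & F = F
t <-> (s & q) = F <-> F = T
(t <-> (s & q)) ^ u = T ^ T = F
q -> ((t <-> (s & q)) ^ u) = F -> F = T
(q -> ((q ^ (~(q <-> t) -> s)) -> ((p ^ u) -> (t -> p)))) <-> (q -> ((t <-> (s & q)) ^ u)) = T <-> T = T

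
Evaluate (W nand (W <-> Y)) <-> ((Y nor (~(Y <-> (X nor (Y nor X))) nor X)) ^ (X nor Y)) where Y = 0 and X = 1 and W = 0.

1

W <-> Y = 0 <-> 0 = 1
W nand (W <-> Y) = 0 nand 1 = 1
Y nor X = 0 nor 1 = 0
X nor (Y nor X) = 1 nor 0 = 0
Y <-> (X nor (Y nor X)) = 0 <-> 0 = 1
~(Y <-> (X nor (Y nor X))) = ~1 = 0
~(Y <-> (X nor (Y nor X))) nor X = 0 nor 1 = 0
Y nor (~(Y <-> (X nor (Y nor X))) nor X) = 0 nor 0 = 1
X nor Y = 1 nor 0 = 0
(Y nor (~(Y <-> (X nor (Y nor X))) nor X)) ^ (X nor Y) = 1 ^ 0 = 1
(W nand (W <-> Y)) <-> ((Y nor (~(Y <-> (X nor (Y nor X))) nor X)) ^ (X nor Y)) = 1 <-> 1 = 1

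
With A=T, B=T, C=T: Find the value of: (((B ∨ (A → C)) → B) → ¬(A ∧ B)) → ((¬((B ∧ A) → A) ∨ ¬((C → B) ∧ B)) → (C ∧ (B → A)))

Substituting A=T, B=T, C=T:
A → C = T → T = T
B ∨ (A → C) = T ∨ T = T
(B ∨ (A → C)) → B = T → T = T
A ∧ B = T ∧ T = T
¬(A ∧ B) = ¬T = F
((B ∨ (A → C)) → B) → ¬(A ∧ B) = T → F = F
B ∧ A = T ∧ T = T
(B ∧ A) → A = T → T = T
¬((B ∧ A) → A) = ¬T = F
C → B = T → T = T
(C → B) ∧ B = T ∧ T = T
¬((C → B) ∧ B) = ¬T = F
¬((B ∧ A) → A) ∨ ¬((C → B) ∧ B) = F ∨ F = F
B → A = T → T = T
C ∧ (B → A) = T ∧ T = T
(¬((B ∧ A) → A) ∨ ¬((C → B) ∧ B)) → (C ∧ (B → A)) = F → T = T
(((B ∨ (A → C)) → B) → ¬(A ∧ B)) → ((¬((B ∧ A) → A) ∨ ¬((C → B) ∧ B)) → (C ∧ (B → A))) = F → T = T

T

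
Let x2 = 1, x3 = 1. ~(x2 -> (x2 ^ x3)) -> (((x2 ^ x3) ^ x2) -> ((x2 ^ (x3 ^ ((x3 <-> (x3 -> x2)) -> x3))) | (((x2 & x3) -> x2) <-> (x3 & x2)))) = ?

x2 ^ x3 = 1 ^ 1 = 0
x2 -> (x2 ^ x3) = 1 -> 0 = 0
~(x2 -> (x2 ^ x3)) = ~0 = 1
x2 ^ x3 = 1 ^ 1 = 0
(x2 ^ x3) ^ x2 = 0 ^ 1 = 1
x3 -> x2 = 1 -> 1 = 1
x3 <-> (x3 -> x2) = 1 <-> 1 = 1
(x3 <-> (x3 -> x2)) -> x3 = 1 -> 1 = 1
x3 ^ ((x3 <-> (x3 -> x2)) -> x3) = 1 ^ 1 = 0
x2 ^ (x3 ^ ((x3 <-> (x3 -> x2)) -> x3)) = 1 ^ 0 = 1
x2 & x3 = 1 & 1 = 1
(x2 & x3) -> x2 = 1 -> 1 = 1
x3 & x2 = 1 & 1 = 1
((x2 & x3) -> x2) <-> (x3 & x2) = 1 <-> 1 = 1
(x2 ^ (x3 ^ ((x3 <-> (x3 -> x2)) -> x3))) | (((x2 & x3) -> x2) <-> (x3 & x2)) = 1 | 1 = 1
((x2 ^ x3) ^ x2) -> ((x2 ^ (x3 ^ ((x3 <-> (x3 -> x2)) -> x3))) | (((x2 & x3) -> x2) <-> (x3 & x2))) = 1 -> 1 = 1
~(x2 -> (x2 ^ x3)) -> (((x2 ^ x3) ^ x2) -> ((x2 ^ (x3 ^ ((x3 <-> (x3 -> x2)) -> x3))) | (((x2 & x3) -> x2) <-> (x3 & x2)))) = 1 -> 1 = 1

1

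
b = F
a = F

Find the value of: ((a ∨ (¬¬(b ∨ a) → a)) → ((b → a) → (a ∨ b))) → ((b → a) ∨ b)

T

Substituting b=F, a=F:
b ∨ a = F ∨ F = F
¬(b ∨ a) = ¬F = T
¬¬(b ∨ a) = ¬T = F
¬¬(b ∨ a) → a = F → F = T
a ∨ (¬¬(b ∨ a) → a) = F ∨ T = T
b → a = F → F = T
a ∨ b = F ∨ F = F
(b → a) → (a ∨ b) = T → F = F
(a ∨ (¬¬(b ∨ a) → a)) → ((b → a) → (a ∨ b)) = T → F = F
b → a = F → F = T
(b → a) ∨ b = T ∨ F = T
((a ∨ (¬¬(b ∨ a) → a)) → ((b → a) → (a ∨ b))) → ((b → a) ∨ b) = F → T = T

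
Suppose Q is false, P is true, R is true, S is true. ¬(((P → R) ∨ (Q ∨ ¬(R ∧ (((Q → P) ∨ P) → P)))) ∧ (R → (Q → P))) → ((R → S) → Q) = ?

Substituting Q=False, P=True, R=True, S=True:
P → R = True → True = True
Q → P = False → True = True
(Q → P) ∨ P = True ∨ True = True
((Q → P) ∨ P) → P = True → True = True
R ∧ (((Q → P) ∨ P) → P) = True ∧ True = True
¬(R ∧ (((Q → P) ∨ P) → P)) = ¬True = False
Q ∨ ¬(R ∧ (((Q → P) ∨ P) → P)) = False ∨ False = False
(P → R) ∨ (Q ∨ ¬(R ∧ (((Q → P) ∨ P) → P))) = True ∨ False = True
Q → P = False → True = True
R → (Q → P) = True → True = True
((P → R) ∨ (Q ∨ ¬(R ∧ (((Q → P) ∨ P) → P)))) ∧ (R → (Q → P)) = True ∧ True = True
¬(((P → R) ∨ (Q ∨ ¬(R ∧ (((Q → P) ∨ P) → P)))) ∧ (R → (Q → P))) = ¬True = False
R → S = True → True = True
(R → S) → Q = True → False = False
¬(((P → R) ∨ (Q ∨ ¬(R ∧ (((Q → P) ∨ P) → P)))) ∧ (R → (Q → P))) → ((R → S) → Q) = False → False = True

True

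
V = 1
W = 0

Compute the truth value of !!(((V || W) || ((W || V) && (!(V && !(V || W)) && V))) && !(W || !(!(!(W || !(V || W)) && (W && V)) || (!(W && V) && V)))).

1

V || W = 1 || 0 = 1
W || V = 0 || 1 = 1
V || W = 1 || 0 = 1
!(V || W) = !1 = 0
V && !(V || W) = 1 && 0 = 0
!(V && !(V || W)) = !0 = 1
!(V && !(V || W)) && V = 1 && 1 = 1
(W || V) && (!(V && !(V || W)) && V) = 1 && 1 = 1
(V || W) || ((W || V) && (!(V && !(V || W)) && V)) = 1 || 1 = 1
V || W = 1 || 0 = 1
!(V || W) = !1 = 0
W || !(V || W) = 0 || 0 = 0
!(W || !(V || W)) = !0 = 1
W && V = 0 && 1 = 0
!(W || !(V || W)) && (W && V) = 1 && 0 = 0
!(!(W || !(V || W)) && (W && V)) = !0 = 1
W && V = 0 && 1 = 0
!(W && V) = !0 = 1
!(W && V) && V = 1 && 1 = 1
!(!(W || !(V || W)) && (W && V)) || (!(W && V) && V) = 1 || 1 = 1
!(!(!(W || !(V || W)) && (W && V)) || (!(W && V) && V)) = !1 = 0
W || !(!(!(W || !(V || W)) && (W && V)) || (!(W && V) && V)) = 0 || 0 = 0
!(W || !(!(!(W || !(V || W)) && (W && V)) || (!(W && V) && V))) = !0 = 1
((V || W) || ((W || V) && (!(V && !(V || W)) && V))) && !(W || !(!(!(W || !(V || W)) && (W && V)) || (!(W && V) && V))) = 1 && 1 = 1
!(((V || W) || ((W || V) && (!(V && !(V || W)) && V))) && !(W || !(!(!(W || !(V || W)) && (W && V)) || (!(W && V) && V)))) = !1 = 0
!!(((V || W) || ((W || V) && (!(V && !(V || W)) && V))) && !(W || !(!(!(W || !(V || W)) && (W && V)) || (!(W && V) && V)))) = !0 = 1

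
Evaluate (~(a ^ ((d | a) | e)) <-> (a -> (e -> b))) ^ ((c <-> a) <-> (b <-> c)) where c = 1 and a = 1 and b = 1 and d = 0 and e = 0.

0

d | a = 0 | 1 = 1
(d | a) | e = 1 | 0 = 1
a ^ ((d | a) | e) = 1 ^ 1 = 0
~(a ^ ((d | a) | e)) = ~0 = 1
e -> b = 0 -> 1 = 1
a -> (e -> b) = 1 -> 1 = 1
~(a ^ ((d | a) | e)) <-> (a -> (e -> b)) = 1 <-> 1 = 1
c <-> a = 1 <-> 1 = 1
b <-> c = 1 <-> 1 = 1
(c <-> a) <-> (b <-> c) = 1 <-> 1 = 1
(~(a ^ ((d | a) | e)) <-> (a -> (e -> b))) ^ ((c <-> a) <-> (b <-> c)) = 1 ^ 1 = 0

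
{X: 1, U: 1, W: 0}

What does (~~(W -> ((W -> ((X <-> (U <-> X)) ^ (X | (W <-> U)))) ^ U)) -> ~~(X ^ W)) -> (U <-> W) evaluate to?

0

U <-> X = 1 <-> 1 = 1
X <-> (U <-> X) = 1 <-> 1 = 1
W <-> U = 0 <-> 1 = 0
X | (W <-> U) = 1 | 0 = 1
(X <-> (U <-> X)) ^ (X | (W <-> U)) = 1 ^ 1 = 0
W -> ((X <-> (U <-> X)) ^ (X | (W <-> U))) = 0 -> 0 = 1
(W -> ((X <-> (U <-> X)) ^ (X | (W <-> U)))) ^ U = 1 ^ 1 = 0
W -> ((W -> ((X <-> (U <-> X)) ^ (X | (W <-> U)))) ^ U) = 0 -> 0 = 1
~(W -> ((W -> ((X <-> (U <-> X)) ^ (X | (W <-> U)))) ^ U)) = ~1 = 0
~~(W -> ((W -> ((X <-> (U <-> X)) ^ (X | (W <-> U)))) ^ U)) = ~0 = 1
X ^ W = 1 ^ 0 = 1
~(X ^ W) = ~1 = 0
~~(X ^ W) = ~0 = 1
~~(W -> ((W -> ((X <-> (U <-> X)) ^ (X | (W <-> U)))) ^ U)) -> ~~(X ^ W) = 1 -> 1 = 1
U <-> W = 1 <-> 0 = 0
(~~(W -> ((W -> ((X <-> (U <-> X)) ^ (X | (W <-> U)))) ^ U)) -> ~~(X ^ W)) -> (U <-> W) = 1 -> 0 = 0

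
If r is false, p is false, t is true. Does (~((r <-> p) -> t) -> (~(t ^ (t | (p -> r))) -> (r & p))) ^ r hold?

1

r <-> p = 0 <-> 0 = 1
(r <-> p) -> t = 1 -> 1 = 1
~((r <-> p) -> t) = ~1 = 0
p -> r = 0 -> 0 = 1
t | (p -> r) = 1 | 1 = 1
t ^ (t | (p -> r)) = 1 ^ 1 = 0
~(t ^ (t | (p -> r))) = ~0 = 1
r & p = 0 & 0 = 0
~(t ^ (t | (p -> r))) -> (r & p) = 1 -> 0 = 0
~((r <-> p) -> t) -> (~(t ^ (t | (p -> r))) -> (r & p)) = 0 -> 0 = 1
(~((r <-> p) -> t) -> (~(t ^ (t | (p -> r))) -> (r & p))) ^ r = 1 ^ 0 = 1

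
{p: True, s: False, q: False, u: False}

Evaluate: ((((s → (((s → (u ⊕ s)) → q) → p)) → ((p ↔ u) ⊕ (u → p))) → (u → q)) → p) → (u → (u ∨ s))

True

Substituting p=True, s=False, q=False, u=False:
u ⊕ s = False ⊕ False = False
s → (u ⊕ s) = False → False = True
(s → (u ⊕ s)) → q = True → False = False
((s → (u ⊕ s)) → q) → p = False → True = True
s → (((s → (u ⊕ s)) → q) → p) = False → True = True
p ↔ u = True ↔ False = False
u → p = False → True = True
(p ↔ u) ⊕ (u → p) = False ⊕ True = True
(s → (((s → (u ⊕ s)) → q) → p)) → ((p ↔ u) ⊕ (u → p)) = True → True = True
u → q = False → False = True
((s → (((s → (u ⊕ s)) → q) → p)) → ((p ↔ u) ⊕ (u → p))) → (u → q) = True → True = True
(((s → (((s → (u ⊕ s)) → q) → p)) → ((p ↔ u) ⊕ (u → p))) → (u → q)) → p = True → True = True
u ∨ s = False ∨ False = False
u → (u ∨ s) = False → False = True
((((s → (((s → (u ⊕ s)) → q) → p)) → ((p ↔ u) ⊕ (u → p))) → (u → q)) → p) → (u → (u ∨ s)) = True → True = True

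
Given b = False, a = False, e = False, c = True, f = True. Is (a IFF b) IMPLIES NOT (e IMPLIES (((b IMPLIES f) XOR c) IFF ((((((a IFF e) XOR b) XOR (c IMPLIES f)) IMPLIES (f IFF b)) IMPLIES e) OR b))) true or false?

False

a IFF b = False IFF False = True
b IMPLIES f = False IMPLIES True = True
(b IMPLIES f) XOR c = True XOR True = False
a IFF e = False IFF False = True
(a IFF e) XOR b = True XOR False = True
c IMPLIES f = True IMPLIES True = True
((a IFF e) XOR b) XOR (c IMPLIES f) = True XOR True = False
f IFF b = True IFF False = False
(((a IFF e) XOR b) XOR (c IMPLIES f)) IMPLIES (f IFF b) = False IMPLIES False = True
((((a IFF e) XOR b) XOR (c IMPLIES f)) IMPLIES (f IFF b)) IMPLIES e = True IMPLIES False = False
(((((a IFF e) XOR b) XOR (c IMPLIES f)) IMPLIES (f IFF b)) IMPLIES e) OR b = False OR False = False
((b IMPLIES f) XOR c) IFF ((((((a IFF e) XOR b) XOR (c IMPLIES f)) IMPLIES (f IFF b)) IMPLIES e) OR b) = False IFF False = True
e IMPLIES (((b IMPLIES f) XOR c) IFF ((((((a IFF e) XOR b) XOR (c IMPLIES f)) IMPLIES (f IFF b)) IMPLIES e) OR b)) = False IMPLIES True = True
NOT (e IMPLIES (((b IMPLIES f) XOR c) IFF ((((((a IFF e) XOR b) XOR (c IMPLIES f)) IMPLIES (f IFF b)) IMPLIES e) OR b))) = NOT True = False
(a IFF b) IMPLIES NOT (e IMPLIES (((b IMPLIES f) XOR c) IFF ((((((a IFF e) XOR b) XOR (c IMPLIES f)) IMPLIES (f IFF b)) IMPLIES e) OR b))) = True IMPLIES False = False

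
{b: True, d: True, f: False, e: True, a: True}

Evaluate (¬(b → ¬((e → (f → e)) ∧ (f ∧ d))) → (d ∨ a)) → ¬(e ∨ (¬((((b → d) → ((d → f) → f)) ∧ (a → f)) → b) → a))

False

Substituting b=True, d=True, f=False, e=True, a=True:
f → e = False → True = True
e → (f → e) = True → True = True
f ∧ d = False ∧ True = False
(e → (f → e)) ∧ (f ∧ d) = True ∧ False = False
¬((e → (f → e)) ∧ (f ∧ d)) = ¬False = True
b → ¬((e → (f → e)) ∧ (f ∧ d)) = True → True = True
¬(b → ¬((e → (f → e)) ∧ (f ∧ d))) = ¬True = False
d ∨ a = True ∨ True = True
¬(b → ¬((e → (f → e)) ∧ (f ∧ d))) → (d ∨ a) = False → True = True
b → d = True → True = True
d → f = True → False = False
(d → f) → f = False → False = True
(b → d) → ((d → f) → f) = True → True = True
a → f = True → False = False
((b → d) → ((d → f) → f)) ∧ (a → f) = True ∧ False = False
(((b → d) → ((d → f) → f)) ∧ (a → f)) → b = False → True = True
¬((((b → d) → ((d → f) → f)) ∧ (a → f)) → b) = ¬True = False
¬((((b → d) → ((d → f) → f)) ∧ (a → f)) → b) → a = False → True = True
e ∨ (¬((((b → d) → ((d → f) → f)) ∧ (a → f)) → b) → a) = True ∨ True = True
¬(e ∨ (¬((((b → d) → ((d → f) → f)) ∧ (a → f)) → b) → a)) = ¬True = False
(¬(b → ¬((e → (f → e)) ∧ (f ∧ d))) → (d ∨ a)) → ¬(e ∨ (¬((((b → d) → ((d → f) → f)) ∧ (a → f)) → b) → a)) = True → False = False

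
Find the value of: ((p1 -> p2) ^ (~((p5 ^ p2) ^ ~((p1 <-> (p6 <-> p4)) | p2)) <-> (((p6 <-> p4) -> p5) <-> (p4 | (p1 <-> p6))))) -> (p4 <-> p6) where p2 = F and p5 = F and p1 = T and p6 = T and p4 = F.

T

p1 -> p2 = T -> F = F
p5 ^ p2 = F ^ F = F
p6 <-> p4 = T <-> F = F
p1 <-> (p6 <-> p4) = T <-> F = F
(p1 <-> (p6 <-> p4)) | p2 = F | F = F
~((p1 <-> (p6 <-> p4)) | p2) = ~F = T
(p5 ^ p2) ^ ~((p1 <-> (p6 <-> p4)) | p2) = F ^ T = T
~((p5 ^ p2) ^ ~((p1 <-> (p6 <-> p4)) | p2)) = ~T = F
p6 <-> p4 = T <-> F = F
(p6 <-> p4) -> p5 = F -> F = T
p1 <-> p6 = T <-> T = T
p4 | (p1 <-> p6) = F | T = T
((p6 <-> p4) -> p5) <-> (p4 | (p1 <-> p6)) = T <-> T = T
~((p5 ^ p2) ^ ~((p1 <-> (p6 <-> p4)) | p2)) <-> (((p6 <-> p4) -> p5) <-> (p4 | (p1 <-> p6))) = F <-> T = F
(p1 -> p2) ^ (~((p5 ^ p2) ^ ~((p1 <-> (p6 <-> p4)) | p2)) <-> (((p6 <-> p4) -> p5) <-> (p4 | (p1 <-> p6)))) = F ^ F = F
p4 <-> p6 = F <-> T = F
((p1 -> p2) ^ (~((p5 ^ p2) ^ ~((p1 <-> (p6 <-> p4)) | p2)) <-> (((p6 <-> p4) -> p5) <-> (p4 | (p1 <-> p6))))) -> (p4 <-> p6) = F -> F = T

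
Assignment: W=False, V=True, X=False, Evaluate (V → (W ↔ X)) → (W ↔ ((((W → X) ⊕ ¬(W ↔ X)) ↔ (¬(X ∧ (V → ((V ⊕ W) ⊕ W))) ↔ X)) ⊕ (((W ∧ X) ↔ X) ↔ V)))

W ↔ X = False ↔ False = True
V → (W ↔ X) = True → True = True
W → X = False → False = True
W ↔ X = False ↔ False = True
¬(W ↔ X) = ¬True = False
(W → X) ⊕ ¬(W ↔ X) = True ⊕ False = True
V ⊕ W = True ⊕ False = True
(V ⊕ W) ⊕ W = True ⊕ False = True
V → ((V ⊕ W) ⊕ W) = True → True = True
X ∧ (V → ((V ⊕ W) ⊕ W)) = False ∧ True = False
¬(X ∧ (V → ((V ⊕ W) ⊕ W))) = ¬False = True
¬(X ∧ (V → ((V ⊕ W) ⊕ W))) ↔ X = True ↔ False = False
((W → X) ⊕ ¬(W ↔ X)) ↔ (¬(X ∧ (V → ((V ⊕ W) ⊕ W))) ↔ X) = True ↔ False = False
W ∧ X = False ∧ False = False
(W ∧ X) ↔ X = False ↔ False = True
((W ∧ X) ↔ X) ↔ V = True ↔ True = True
(((W → X) ⊕ ¬(W ↔ X)) ↔ (¬(X ∧ (V → ((V ⊕ W) ⊕ W))) ↔ X)) ⊕ (((W ∧ X) ↔ X) ↔ V) = False ⊕ True = True
W ↔ ((((W → X) ⊕ ¬(W ↔ X)) ↔ (¬(X ∧ (V → ((V ⊕ W) ⊕ W))) ↔ X)) ⊕ (((W ∧ X) ↔ X) ↔ V)) = False ↔ True = False
(V → (W ↔ X)) → (W ↔ ((((W → X) ⊕ ¬(W ↔ X)) ↔ (¬(X ∧ (V → ((V ⊕ W) ⊕ W))) ↔ X)) ⊕ (((W ∧ X) ↔ X) ↔ V))) = True → False = False

False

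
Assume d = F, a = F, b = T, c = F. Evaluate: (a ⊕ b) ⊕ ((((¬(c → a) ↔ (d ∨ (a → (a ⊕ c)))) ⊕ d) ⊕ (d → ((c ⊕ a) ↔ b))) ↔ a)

T

a ⊕ b = F ⊕ T = T
c → a = F → F = T
¬(c → a) = ¬T = F
a ⊕ c = F ⊕ F = F
a → (a ⊕ c) = F → F = T
d ∨ (a → (a ⊕ c)) = F ∨ T = T
¬(c → a) ↔ (d ∨ (a → (a ⊕ c))) = F ↔ T = F
(¬(c → a) ↔ (d ∨ (a → (a ⊕ c)))) ⊕ d = F ⊕ F = F
c ⊕ a = F ⊕ F = F
(c ⊕ a) ↔ b = F ↔ T = F
d → ((c ⊕ a) ↔ b) = F → F = T
((¬(c → a) ↔ (d ∨ (a → (a ⊕ c)))) ⊕ d) ⊕ (d → ((c ⊕ a) ↔ b)) = F ⊕ T = T
(((¬(c → a) ↔ (d ∨ (a → (a ⊕ c)))) ⊕ d) ⊕ (d → ((c ⊕ a) ↔ b))) ↔ a = T ↔ F = F
(a ⊕ b) ⊕ ((((¬(c → a) ↔ (d ∨ (a → (a ⊕ c)))) ⊕ d) ⊕ (d → ((c ⊕ a) ↔ b))) ↔ a) = T ⊕ F = T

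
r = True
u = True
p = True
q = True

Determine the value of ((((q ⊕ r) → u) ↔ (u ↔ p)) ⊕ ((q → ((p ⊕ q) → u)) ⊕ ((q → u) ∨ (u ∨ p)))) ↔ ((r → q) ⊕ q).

False

q ⊕ r = True ⊕ True = False
(q ⊕ r) → u = False → True = True
u ↔ p = True ↔ True = True
((q ⊕ r) → u) ↔ (u ↔ p) = True ↔ True = True
p ⊕ q = True ⊕ True = False
(p ⊕ q) → u = False → True = True
q → ((p ⊕ q) → u) = True → True = True
q → u = True → True = True
u ∨ p = True ∨ True = True
(q → u) ∨ (u ∨ p) = True ∨ True = True
(q → ((p ⊕ q) → u)) ⊕ ((q → u) ∨ (u ∨ p)) = True ⊕ True = False
(((q ⊕ r) → u) ↔ (u ↔ p)) ⊕ ((q → ((p ⊕ q) → u)) ⊕ ((q → u) ∨ (u ∨ p))) = True ⊕ False = True
r → q = True → True = True
(r → q) ⊕ q = True ⊕ True = False
((((q ⊕ r) → u) ↔ (u ↔ p)) ⊕ ((q → ((p ⊕ q) → u)) ⊕ ((q → u) ∨ (u ∨ p)))) ↔ ((r → q) ⊕ q) = True ↔ False = False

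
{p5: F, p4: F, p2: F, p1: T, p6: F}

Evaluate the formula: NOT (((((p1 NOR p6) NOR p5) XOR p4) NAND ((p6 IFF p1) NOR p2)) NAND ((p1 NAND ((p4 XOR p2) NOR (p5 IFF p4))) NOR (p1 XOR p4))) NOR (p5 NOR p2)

F

p1 NOR p6 = T NOR F = F
(p1 NOR p6) NOR p5 = F NOR F = T
((p1 NOR p6) NOR p5) XOR p4 = T XOR F = T
p6 IFF p1 = F IFF T = F
(p6 IFF p1) NOR p2 = F NOR F = T
(((p1 NOR p6) NOR p5) XOR p4) NAND ((p6 IFF p1) NOR p2) = T NAND T = F
p4 XOR p2 = F XOR F = F
p5 IFF p4 = F IFF F = T
(p4 XOR p2) NOR (p5 IFF p4) = F NOR T = F
p1 NAND ((p4 XOR p2) NOR (p5 IFF p4)) = T NAND F = T
p1 XOR p4 = T XOR F = T
(p1 NAND ((p4 XOR p2) NOR (p5 IFF p4))) NOR (p1 XOR p4) = T NOR T = F
((((p1 NOR p6) NOR p5) XOR p4) NAND ((p6 IFF p1) NOR p2)) NAND ((p1 NAND ((p4 XOR p2) NOR (p5 IFF p4))) NOR (p1 XOR p4)) = F NAND F = T
NOT (((((p1 NOR p6) NOR p5) XOR p4) NAND ((p6 IFF p1) NOR p2)) NAND ((p1 NAND ((p4 XOR p2) NOR (p5 IFF p4))) NOR (p1 XOR p4))) = NOT T = F
p5 NOR p2 = F NOR F = T
NOT (((((p1 NOR p6) NOR p5) XOR p4) NAND ((p6 IFF p1) NOR p2)) NAND ((p1 NAND ((p4 XOR p2) NOR (p5 IFF p4))) NOR (p1 XOR p4))) NOR (p5 NOR p2) = F NOR T = F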